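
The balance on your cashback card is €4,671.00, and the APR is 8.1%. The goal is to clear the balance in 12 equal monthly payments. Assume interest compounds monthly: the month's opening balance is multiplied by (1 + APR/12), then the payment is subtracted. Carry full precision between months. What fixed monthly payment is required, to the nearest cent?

€406.54

Monthly rate r = 8.1%/12 = 0.675% = 0.00675.
Level-payment amortization: P = B₀·r / (1 − (1+r)^(−n)) = 4671.00·0.00675 / (1 − 1.00675^(−12)).
Denominator 1 − (1+r)^(−12) = 0.0775552985.
P = 31.5293 / 0.0775552985 ≈ 406.54.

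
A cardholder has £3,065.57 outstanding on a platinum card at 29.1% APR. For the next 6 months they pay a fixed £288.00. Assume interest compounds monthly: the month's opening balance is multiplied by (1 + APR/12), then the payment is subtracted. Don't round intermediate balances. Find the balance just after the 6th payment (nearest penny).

£1,703.33

Monthly rate r = 29.1%/12 = 2.425% = 0.02425.
Each month: B ← B·(1+r) − £288.00.
Month 1: interest £74.34; balance after payment £2,851.91.
Month 2: interest £69.16; balance after payment £2,633.07.
Month 3: interest £63.85; balance after payment £2,408.92.
Month 4: interest £58.42; balance after payment £2,179.34.
Month 5: interest £52.85; balance after payment £1,944.19.
Month 6: interest £47.15; balance after payment £1,703.33.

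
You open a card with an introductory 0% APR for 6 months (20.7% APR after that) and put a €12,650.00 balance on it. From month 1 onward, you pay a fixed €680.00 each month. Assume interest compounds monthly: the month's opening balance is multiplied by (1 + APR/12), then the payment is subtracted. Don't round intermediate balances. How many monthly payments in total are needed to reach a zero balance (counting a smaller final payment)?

21 months

Promo months 1–6 at r₀ = 0%/12 = 0; months 7+ at r₁ = 20.7%/12 = 0.01725.
After month 6 (no interest yet): B = €12,650.00 − 6·€680.00 = €8,570.00.
Then at r₁ with €680.00/mo: n₂ = −ln(1 − r₁·B/P)/ln(1+r₁) ≈ 14.33 → 15 more payments.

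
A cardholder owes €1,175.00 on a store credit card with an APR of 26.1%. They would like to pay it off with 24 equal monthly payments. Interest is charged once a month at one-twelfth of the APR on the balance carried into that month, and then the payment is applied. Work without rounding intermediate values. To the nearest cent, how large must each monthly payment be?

Monthly rate r = 26.1%/12 = 2.175% = 0.02175.
Level-payment amortization: P = B₀·r / (1 − (1+r)^(−n)) = 1175.00·0.02175 / (1 − 1.02175^(−24)).
Denominator 1 − (1+r)^(−24) = 0.403337853.
P = 25.5563 / 0.403337853 ≈ 63.36.

€63.36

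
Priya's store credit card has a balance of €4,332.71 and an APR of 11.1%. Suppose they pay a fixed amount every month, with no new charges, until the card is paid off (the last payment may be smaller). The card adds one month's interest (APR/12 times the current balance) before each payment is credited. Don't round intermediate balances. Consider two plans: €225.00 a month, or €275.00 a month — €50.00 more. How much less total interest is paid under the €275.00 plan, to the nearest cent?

Monthly rate r = 11.1%/12 = 0.925% = 0.00925.
At €225.00/mo: n = ⌈−ln(1 − rB₀/P)/ln(1+r)⌉ = 22 payments (last €68.81); total interest = total paid − €4,332.71 = €461.10.
At €275.00/mo: 18 payments (last €29.65); total interest €371.94.
Interest saved = €461.10 − €371.94 = €89.16.

€89.16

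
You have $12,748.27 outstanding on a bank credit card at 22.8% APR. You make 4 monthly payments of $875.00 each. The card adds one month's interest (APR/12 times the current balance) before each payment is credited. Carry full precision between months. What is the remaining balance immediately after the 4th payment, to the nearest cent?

Monthly rate r = 22.8%/12 = 1.9% = 0.019.
Each month: B ← B·(1+r) − $875.00.
Month 1: interest $242.22; balance after payment $12,115.49.
Month 2: interest $230.19; balance after payment $11,470.68.
Month 3: interest $217.94; balance after payment $10,813.62.
Month 4: interest $205.46; balance after payment $10,144.08.

$10,144.08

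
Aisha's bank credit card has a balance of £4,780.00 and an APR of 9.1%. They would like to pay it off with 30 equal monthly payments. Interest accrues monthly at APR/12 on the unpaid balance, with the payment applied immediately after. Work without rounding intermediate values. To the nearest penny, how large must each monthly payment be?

£178.74

Monthly rate r = 9.1%/12 = 0.758333% = 0.00758333.
Level-payment amortization: P = B₀·r / (1 − (1+r)^(−n)) = 4780.00·0.00758333 / (1 − 1.00758^(−30)).
Denominator 1 − (1+r)^(−30) = 0.202793655.
P = 36.2483 / 0.202793655 ≈ 178.74.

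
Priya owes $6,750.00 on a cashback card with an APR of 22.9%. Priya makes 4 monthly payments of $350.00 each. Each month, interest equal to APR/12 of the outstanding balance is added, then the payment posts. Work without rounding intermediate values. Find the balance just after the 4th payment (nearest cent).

$5,839.60

Monthly rate r = 22.9%/12 = 1.90833% = 0.0190833.
Each month: B ← B·(1+r) − $350.00.
Month 1: interest $128.81; balance after payment $6,528.81.
Month 2: interest $124.59; balance after payment $6,303.40.
Month 3: interest $120.29; balance after payment $6,073.69.
Month 4: interest $115.91; balance after payment $5,839.60.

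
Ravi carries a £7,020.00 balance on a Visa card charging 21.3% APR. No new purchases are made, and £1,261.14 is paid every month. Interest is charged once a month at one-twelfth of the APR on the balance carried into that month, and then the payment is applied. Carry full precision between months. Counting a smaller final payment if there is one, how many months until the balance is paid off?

6 months

Monthly rate r = 21.3%/12 = 1.775% = 0.01775.
Recurrence: B ← B·(1+r) − £1,261.14.
Month 1: interest £124.61; balance after payment £5,883.46.
Month 2: interest £104.43; balance after payment £4,726.76.
Month 3: interest £83.90; balance after payment £3,549.52.
Month 4: interest £63.00; balance after payment £2,351.38.
Month 5: interest £41.74; balance after payment £1,131.98.
Month 6: interest £20.09; balance after payment £0.00.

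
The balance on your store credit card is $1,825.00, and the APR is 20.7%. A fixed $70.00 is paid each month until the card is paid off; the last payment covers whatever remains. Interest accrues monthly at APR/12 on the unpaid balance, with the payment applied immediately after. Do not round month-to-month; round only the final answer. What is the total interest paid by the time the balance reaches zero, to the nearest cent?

$619.92

Monthly rate r = 20.7%/12 = 1.725% = 0.01725.
Payoff takes n = ⌈−ln(1 − rB₀/P)/ln(1+r)⌉ = ⌈34.927⌉ = 35 payments; the last is $64.92.
Total paid = 34·$70.00 + $64.92 = $2,444.92.
Total interest = total paid − principal = $2,444.92 − $1,825.00 = $619.92.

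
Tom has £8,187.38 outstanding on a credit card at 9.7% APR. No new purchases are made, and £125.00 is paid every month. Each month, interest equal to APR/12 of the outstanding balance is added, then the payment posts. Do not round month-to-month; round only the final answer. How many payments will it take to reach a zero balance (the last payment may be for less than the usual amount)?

Monthly rate r = 9.7%/12 = 0.808333% = 0.00808333.
Recurrence: B ← B·(1+r) − £125.00.
Month 1: interest £66.18; balance after payment £8,128.56.
Month 2: interest £65.71; balance after payment £8,069.27.
Closed form: n = −ln(1 − rB₀/P)/ln(1+r) = −ln(0.47055)/ln(1.00808) ≈ 93.637, so the balance reaches zero during payment 94.

94 payments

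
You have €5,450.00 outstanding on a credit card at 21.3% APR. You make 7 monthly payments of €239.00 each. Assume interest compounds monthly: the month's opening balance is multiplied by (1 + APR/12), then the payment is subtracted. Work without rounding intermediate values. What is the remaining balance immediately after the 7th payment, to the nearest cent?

€4,399.54

Monthly rate r = 21.3%/12 = 1.775% = 0.01775.
Each month: B ← B·(1+r) − €239.00.
Month 1: interest €96.74; balance after payment €5,307.74.
Month 2: interest €94.21; balance after payment €5,162.95.
Month 3: interest €91.64; balance after payment €5,015.59.
Month 4: interest €89.03; balance after payment €4,865.62.
Month 5: interest €86.36; balance after payment €4,712.98.
Month 6: interest €83.66; balance after payment €4,557.64.
Month 7: interest €80.90; balance after payment €4,399.54.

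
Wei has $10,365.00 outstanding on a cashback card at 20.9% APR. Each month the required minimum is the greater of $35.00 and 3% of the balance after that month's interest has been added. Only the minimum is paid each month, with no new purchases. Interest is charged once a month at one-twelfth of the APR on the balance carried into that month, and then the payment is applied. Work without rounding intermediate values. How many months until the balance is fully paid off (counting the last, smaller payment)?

Monthly rate r = 20.9%/12 = 1.74167% = 0.0174167.
While 3% of the post-interest balance exceeds $35.00, each month B ← (B·(1+r))·(1 − 0.03), i.e. B shrinks by the factor (1+r)·0.97 = 0.98689.
This holds for months 1–167. Entering month 168 the balance is $1,144.87; 3% of the post-interest balance is now below $35.00, so the flat $35.00 minimum applies from here.
From month 168 a fixed $35.00 at rate r clears $1,144.87 in 49 more payments. Total: 167 + 49 = 216 months.

216 months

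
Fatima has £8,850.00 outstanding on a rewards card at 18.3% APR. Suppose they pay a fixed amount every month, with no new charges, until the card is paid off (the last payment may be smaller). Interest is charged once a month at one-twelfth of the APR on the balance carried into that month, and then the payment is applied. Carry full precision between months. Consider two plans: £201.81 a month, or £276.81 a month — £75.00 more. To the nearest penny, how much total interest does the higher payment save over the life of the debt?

£2,504.72

Monthly rate r = 18.3%/12 = 1.525% = 0.01525.
At £201.81/mo: n = ⌈−ln(1 − rB₀/P)/ln(1+r)⌉ = 74 payments (last £0.89); total interest = total paid − £8,850.00 = £5,883.02.
At £276.81/mo: 45 payments (last £48.66); total interest £3,378.30.
Interest saved = £5,883.02 − £3,378.30 = £2,504.72.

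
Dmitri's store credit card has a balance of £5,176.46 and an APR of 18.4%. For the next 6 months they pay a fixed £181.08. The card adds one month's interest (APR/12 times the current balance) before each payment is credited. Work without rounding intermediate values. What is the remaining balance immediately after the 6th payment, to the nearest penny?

£4,542.34

Monthly rate r = 18.4%/12 = 1.53333% = 0.0153333.
Each month: B ← B·(1+r) − £181.08.
Month 1: interest £79.37; balance after payment £5,074.75.
Month 2: interest £77.81; balance after payment £4,971.49.
Month 3: interest £76.23; balance after payment £4,866.63.
Month 4: interest £74.62; balance after payment £4,760.18.
Month 5: interest £72.99; balance after payment £4,652.09.
Month 6: interest £71.33; balance after payment £4,542.34.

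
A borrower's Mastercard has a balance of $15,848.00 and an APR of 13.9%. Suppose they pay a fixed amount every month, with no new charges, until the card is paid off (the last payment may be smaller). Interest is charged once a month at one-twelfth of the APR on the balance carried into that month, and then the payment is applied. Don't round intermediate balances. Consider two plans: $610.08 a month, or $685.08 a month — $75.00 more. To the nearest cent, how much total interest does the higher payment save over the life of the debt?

Monthly rate r = 13.9%/12 = 1.15833% = 0.0115833.
At $610.08/mo: n = ⌈−ln(1 − rB₀/P)/ln(1+r)⌉ = 32 payments (last $50.11); total interest = total paid − $15,848.00 = $3,114.59.
At $685.08/mo: 28 payments (last $57.70); total interest $2,706.86.
Interest saved = $3,114.59 − $2,706.86 = $407.73.

$407.73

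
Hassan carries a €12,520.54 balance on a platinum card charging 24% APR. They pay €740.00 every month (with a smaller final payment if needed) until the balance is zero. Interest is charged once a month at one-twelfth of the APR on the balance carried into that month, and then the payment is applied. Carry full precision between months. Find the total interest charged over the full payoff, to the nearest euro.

€2,917

Monthly rate r = 24%/12 = 2% = 0.02.
Payoff takes n = ⌈−ln(1 − rB₀/P)/ln(1+r)⌉ = ⌈20.860⌉ = 21 payments; the last is €637.31.
Total paid = 20·€740.00 + €637.31 = €15,437.31.
Total interest = total paid − principal = €15,437.31 − €12,520.54 = €2,916.77.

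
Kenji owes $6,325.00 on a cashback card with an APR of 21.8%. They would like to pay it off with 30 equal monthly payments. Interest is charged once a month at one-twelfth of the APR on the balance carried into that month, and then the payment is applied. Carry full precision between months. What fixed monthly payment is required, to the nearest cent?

Monthly rate r = 21.8%/12 = 1.81667% = 0.0181667.
Level-payment amortization: P = B₀·r / (1 − (1+r)^(−n)) = 6325.00·0.0181667 / (1 − 1.01817^(−30)).
Denominator 1 − (1+r)^(−30) = 0.417315108.
P = 114.904 / 0.417315108 ≈ 275.34.

$275.34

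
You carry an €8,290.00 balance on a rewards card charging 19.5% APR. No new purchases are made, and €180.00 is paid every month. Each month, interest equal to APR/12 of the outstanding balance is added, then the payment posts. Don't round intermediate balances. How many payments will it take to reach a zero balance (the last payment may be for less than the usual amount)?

86 payments

Monthly rate r = 19.5%/12 = 1.625% = 0.01625.
Recurrence: B ← B·(1+r) − €180.00.
Month 1: interest €134.71; balance after payment €8,244.71.
Month 2: interest €133.98; balance after payment €8,198.69.
Closed form: n = −ln(1 − rB₀/P)/ln(1+r) = −ln(0.2516)/ln(1.01625) ≈ 85.607, so the balance reaches zero during payment 86.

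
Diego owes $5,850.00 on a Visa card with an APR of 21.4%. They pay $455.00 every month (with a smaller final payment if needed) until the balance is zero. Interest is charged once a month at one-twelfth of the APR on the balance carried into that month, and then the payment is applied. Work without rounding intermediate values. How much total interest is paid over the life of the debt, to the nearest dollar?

Monthly rate r = 21.4%/12 = 1.78333% = 0.0178333.
Payoff takes n = ⌈−ln(1 − rB₀/P)/ln(1+r)⌉ = ⌈14.734⌉ = 15 payments; the last is $334.67.
Total paid = 14·$455.00 + $334.67 = $6,704.67.
Total interest = total paid − principal = $6,704.67 − $5,850.00 = $854.67.

$855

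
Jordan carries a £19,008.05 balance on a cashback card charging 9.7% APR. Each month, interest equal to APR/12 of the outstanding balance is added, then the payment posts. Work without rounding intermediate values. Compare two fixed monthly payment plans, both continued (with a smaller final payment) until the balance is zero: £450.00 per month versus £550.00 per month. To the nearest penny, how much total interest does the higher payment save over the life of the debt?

Monthly rate r = 9.7%/12 = 0.808333% = 0.00808333.
At £450.00/mo: n = ⌈−ln(1 − rB₀/P)/ln(1+r)⌉ = 52 payments (last £397.50); total interest = total paid − £19,008.05 = £4,339.45.
At £550.00/mo: 41 payments (last £381.88); total interest £3,373.83.
Interest saved = £4,339.45 − £3,373.83 = £965.62.

£965.62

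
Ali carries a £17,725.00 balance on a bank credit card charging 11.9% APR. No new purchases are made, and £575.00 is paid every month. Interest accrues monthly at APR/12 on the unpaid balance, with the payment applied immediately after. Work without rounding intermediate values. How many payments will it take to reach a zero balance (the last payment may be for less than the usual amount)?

Monthly rate r = 11.9%/12 = 0.991667% = 0.00991667.
Recurrence: B ← B·(1+r) − £575.00.
Month 1: interest £175.77; balance after payment £17,325.77.
Month 2: interest £171.81; balance after payment £16,922.59.
Closed form: n = −ln(1 − rB₀/P)/ln(1+r) = −ln(0.69431)/ln(1.00992) ≈ 36.973, so the balance reaches zero during payment 37.

37 payments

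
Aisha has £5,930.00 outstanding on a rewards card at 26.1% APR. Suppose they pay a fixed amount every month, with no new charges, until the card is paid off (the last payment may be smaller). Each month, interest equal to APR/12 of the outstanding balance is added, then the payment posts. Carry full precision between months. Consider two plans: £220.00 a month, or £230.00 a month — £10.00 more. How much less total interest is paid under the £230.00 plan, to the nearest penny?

£228.49

Monthly rate r = 26.1%/12 = 2.175% = 0.02175.
At £220.00/mo: n = ⌈−ln(1 − rB₀/P)/ln(1+r)⌉ = 42 payments (last £3.41); total interest = total paid − £5,930.00 = £3,093.41.
At £230.00/mo: 39 payments (last £54.92); total interest £2,864.92.
Interest saved = £3,093.41 − £2,864.92 = £228.49.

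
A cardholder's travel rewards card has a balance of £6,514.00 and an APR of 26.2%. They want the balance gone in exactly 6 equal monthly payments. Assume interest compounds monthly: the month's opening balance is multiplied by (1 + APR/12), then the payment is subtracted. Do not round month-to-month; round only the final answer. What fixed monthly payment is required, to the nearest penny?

£1,170.12

Monthly rate r = 26.2%/12 = 2.18333% = 0.0218333.
Level-payment amortization: P = B₀·r / (1 − (1+r)^(−n)) = 6514.00·0.0218333 / (1 − 1.02183^(−6)).
Denominator 1 − (1+r)^(−6) = 0.121544825.
P = 142.222 / 0.121544825 ≈ 1170.12.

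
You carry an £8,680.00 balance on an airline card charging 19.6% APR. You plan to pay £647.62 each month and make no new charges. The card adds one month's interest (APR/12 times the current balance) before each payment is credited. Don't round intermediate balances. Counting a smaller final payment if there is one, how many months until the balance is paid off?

16 months

Monthly rate r = 19.6%/12 = 1.63333% = 0.0163333.
Recurrence: B ← B·(1+r) − £647.62.
Month 1: interest £141.77; balance after payment £8,174.15.
Month 2: interest £133.51; balance after payment £7,660.04.
Closed form: n = −ln(1 − rB₀/P)/ln(1+r) = −ln(0.78109)/ln(1.01633) ≈ 15.250, so the balance reaches zero during payment 16.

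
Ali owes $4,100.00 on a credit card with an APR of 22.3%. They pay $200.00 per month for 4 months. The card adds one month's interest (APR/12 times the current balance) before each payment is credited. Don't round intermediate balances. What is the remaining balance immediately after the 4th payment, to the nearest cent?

$3,590.79

Monthly rate r = 22.3%/12 = 1.85833% = 0.0185833.
Each month: B ← B·(1+r) − $200.00.
Month 1: interest $76.19; balance after payment $3,976.19.
Month 2: interest $73.89; balance after payment $3,850.08.
Month 3: interest $71.55; balance after payment $3,721.63.
Month 4: interest $69.16; balance after payment $3,590.79.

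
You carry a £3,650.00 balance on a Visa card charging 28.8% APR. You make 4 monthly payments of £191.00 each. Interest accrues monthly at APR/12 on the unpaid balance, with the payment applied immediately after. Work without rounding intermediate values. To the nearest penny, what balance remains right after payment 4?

Monthly rate r = 28.8%/12 = 2.4% = 0.024.
Each month: B ← B·(1+r) − £191.00.
Month 1: interest £87.60; balance after payment £3,546.60.
Month 2: interest £85.12; balance after payment £3,440.72.
Month 3: interest £82.58; balance after payment £3,332.30.
Month 4: interest £79.98; balance after payment £3,221.27.

£3,221.27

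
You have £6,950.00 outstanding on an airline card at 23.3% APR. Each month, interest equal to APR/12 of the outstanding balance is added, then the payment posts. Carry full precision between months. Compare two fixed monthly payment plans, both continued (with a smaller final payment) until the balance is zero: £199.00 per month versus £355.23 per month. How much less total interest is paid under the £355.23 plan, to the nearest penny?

£2,903.16

Monthly rate r = 23.3%/12 = 1.94167% = 0.0194167.
At £199.00/mo: n = ⌈−ln(1 − rB₀/P)/ln(1+r)⌉ = 59 payments (last £188.46); total interest = total paid − £6,950.00 = £4,780.46.
At £355.23/mo: 25 payments (last £301.78); total interest £1,877.30.
Interest saved = £4,780.46 − £1,877.30 = £2,903.16.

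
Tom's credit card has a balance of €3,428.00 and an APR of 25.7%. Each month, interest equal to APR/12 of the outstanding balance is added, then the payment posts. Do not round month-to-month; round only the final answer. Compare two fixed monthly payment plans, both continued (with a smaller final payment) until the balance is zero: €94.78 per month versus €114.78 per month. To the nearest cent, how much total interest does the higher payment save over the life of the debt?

Monthly rate r = 25.7%/12 = 2.14167% = 0.0214167.
At €94.78/mo: n = ⌈−ln(1 − rB₀/P)/ln(1+r)⌉ = 71 payments (last €29.41); total interest = total paid − €3,428.00 = €3,236.01.
At €114.78/mo: 49 payments (last €18.95); total interest €2,100.39.
Interest saved = €3,236.01 − €2,100.39 = €1,135.62.

€1,135.62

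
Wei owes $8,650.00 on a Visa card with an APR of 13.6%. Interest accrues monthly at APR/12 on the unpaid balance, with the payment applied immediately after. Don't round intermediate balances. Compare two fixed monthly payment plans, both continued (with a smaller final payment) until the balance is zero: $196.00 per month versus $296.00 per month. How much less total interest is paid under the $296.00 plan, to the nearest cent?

Monthly rate r = 13.6%/12 = 1.13333% = 0.0113333.
At $196.00/mo: n = ⌈−ln(1 − rB₀/P)/ln(1+r)⌉ = 62 payments (last $105.36); total interest = total paid − $8,650.00 = $3,411.36.
At $296.00/mo: 36 payments (last $205.88); total interest $1,915.88.
Interest saved = $3,411.36 − $1,915.88 = $1,495.48.

$1,495.48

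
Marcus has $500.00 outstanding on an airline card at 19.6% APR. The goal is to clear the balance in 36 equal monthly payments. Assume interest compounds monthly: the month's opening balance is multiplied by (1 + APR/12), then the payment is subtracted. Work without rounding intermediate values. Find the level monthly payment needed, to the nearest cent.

Monthly rate r = 19.6%/12 = 1.63333% = 0.0163333.
Level-payment amortization: P = B₀·r / (1 − (1+r)^(−n)) = 500.00·0.0163333 / (1 − 1.01633^(−36)).
Denominator 1 − (1+r)^(−36) = 0.441918157.
P = 8.16667 / 0.441918157 ≈ 18.48.

$18.48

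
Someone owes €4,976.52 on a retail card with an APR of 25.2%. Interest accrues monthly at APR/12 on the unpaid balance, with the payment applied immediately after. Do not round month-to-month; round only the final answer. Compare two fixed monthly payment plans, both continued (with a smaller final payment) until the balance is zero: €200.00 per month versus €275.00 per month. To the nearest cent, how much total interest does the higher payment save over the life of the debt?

€788.74

Monthly rate r = 25.2%/12 = 2.1% = 0.021.
At €200.00/mo: n = ⌈−ln(1 − rB₀/P)/ln(1+r)⌉ = 36 payments (last €114.78); total interest = total paid − €4,976.52 = €2,138.26.
At €275.00/mo: 24 payments (last €1.04); total interest €1,349.52.
Interest saved = €2,138.26 − €1,349.52 = €788.74.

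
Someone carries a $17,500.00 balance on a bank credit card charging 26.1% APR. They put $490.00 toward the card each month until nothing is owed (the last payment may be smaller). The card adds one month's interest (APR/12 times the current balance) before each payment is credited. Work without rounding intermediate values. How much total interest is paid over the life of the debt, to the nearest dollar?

$16,652

Monthly rate r = 26.1%/12 = 2.175% = 0.02175.
Payoff takes n = ⌈−ln(1 − rB₀/P)/ln(1+r)⌉ = ⌈69.695⌉ = 70 payments; the last is $341.82.
Total paid = 69·$490.00 + $341.82 = $34,151.82.
Total interest = total paid − principal = $34,151.82 − $17,500.00 = $16,651.82.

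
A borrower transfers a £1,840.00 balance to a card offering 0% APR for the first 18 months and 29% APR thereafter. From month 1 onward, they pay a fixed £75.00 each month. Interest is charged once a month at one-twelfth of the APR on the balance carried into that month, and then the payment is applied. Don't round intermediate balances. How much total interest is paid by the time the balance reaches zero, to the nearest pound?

Promo months 1–18 at r₀ = 0%/12 = 0; months 19+ at r₁ = 29%/12 = 0.0241667.
After month 18 (no interest yet): B = £1,840.00 − 18·£75.00 = £490.00.
Then at r₁ with £75.00/mo: n₂ = −ln(1 − r₁·B/P)/ln(1+r₁) ≈ 7.20 → 8 more payments.
Total paid = 25·£75.00 + £14.87 = £1,889.87; interest = £1,889.87 − £1,840.00 = £49.87.

£50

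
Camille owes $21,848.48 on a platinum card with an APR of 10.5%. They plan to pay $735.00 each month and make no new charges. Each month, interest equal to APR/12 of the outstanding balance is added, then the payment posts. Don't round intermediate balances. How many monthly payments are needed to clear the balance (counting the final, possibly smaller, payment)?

Monthly rate r = 10.5%/12 = 0.875% = 0.00875.
Recurrence: B ← B·(1+r) − $735.00.
Month 1: interest $191.17; balance after payment $21,304.65.
Month 2: interest $186.42; balance after payment $20,756.07.
Closed form: n = −ln(1 − rB₀/P)/ln(1+r) = −ln(0.7399)/ln(1.00875) ≈ 34.578, so the balance reaches zero during payment 35.

35 payments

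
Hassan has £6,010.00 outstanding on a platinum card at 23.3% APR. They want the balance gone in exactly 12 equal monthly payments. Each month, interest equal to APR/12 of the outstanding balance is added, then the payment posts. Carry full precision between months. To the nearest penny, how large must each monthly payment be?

£566.27

Monthly rate r = 23.3%/12 = 1.94167% = 0.0194167.
Level-payment amortization: P = B₀·r / (1 − (1+r)^(−n)) = 6010.00·0.0194167 / (1 − 1.01942^(−12)).
Denominator 1 − (1+r)^(−12) = 0.206075428.
P = 116.694 / 0.206075428 ≈ 566.27.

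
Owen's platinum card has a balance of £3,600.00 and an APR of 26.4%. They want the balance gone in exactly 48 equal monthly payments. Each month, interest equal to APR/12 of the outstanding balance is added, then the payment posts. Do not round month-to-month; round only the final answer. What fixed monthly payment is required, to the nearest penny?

£122.19

Monthly rate r = 26.4%/12 = 2.2% = 0.022.
Level-payment amortization: P = B₀·r / (1 − (1+r)^(−n)) = 3600.00·0.022 / (1 − 1.022^(−48)).
Denominator 1 − (1+r)^(−48) = 0.648150449.
P = 79.2 / 0.648150449 ≈ 122.19.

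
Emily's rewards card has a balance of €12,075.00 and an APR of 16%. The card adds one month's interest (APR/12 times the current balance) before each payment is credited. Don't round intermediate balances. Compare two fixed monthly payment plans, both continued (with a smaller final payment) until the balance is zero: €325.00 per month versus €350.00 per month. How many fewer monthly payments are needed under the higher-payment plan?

Monthly rate r = 16%/12 = 1.33333% = 0.0133333.
At €325.00/mo: n = ⌈−ln(1 − rB₀/P)/ln(1+r)⌉ = 52 payments (last €207.89); total interest = total paid − €12,075.00 = €4,707.89.
At €350.00/mo: 47 payments (last €183.06); total interest €4,208.06.
Payments saved = 52 − 47 = 5.

5 fewer payments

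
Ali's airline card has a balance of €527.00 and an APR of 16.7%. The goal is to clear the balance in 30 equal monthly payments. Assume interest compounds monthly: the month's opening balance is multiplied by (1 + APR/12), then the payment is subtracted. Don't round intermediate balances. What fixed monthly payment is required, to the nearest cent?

Monthly rate r = 16.7%/12 = 1.39167% = 0.0139167.
Level-payment amortization: P = B₀·r / (1 − (1+r)^(−n)) = 527.00·0.0139167 / (1 − 1.01392^(−30)).
Denominator 1 − (1+r)^(−30) = 0.33940978.
P = 7.33408 / 0.33940978 ≈ 21.61.

€21.61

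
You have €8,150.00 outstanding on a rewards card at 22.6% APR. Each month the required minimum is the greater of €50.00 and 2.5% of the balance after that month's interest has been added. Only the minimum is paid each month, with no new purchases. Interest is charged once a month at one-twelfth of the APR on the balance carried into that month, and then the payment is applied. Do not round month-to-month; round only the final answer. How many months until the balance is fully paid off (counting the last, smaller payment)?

286 months

Monthly rate r = 22.6%/12 = 1.88333% = 0.0188333.
While 2.5% of the post-interest balance exceeds €50.00, each month B ← (B·(1+r))·(1 − 0.025), i.e. B shrinks by the factor (1+r)·0.975 = 0.99336.
This holds for months 1–214. Entering month 215 the balance is €1,959.83; 2.5% of the post-interest balance is now below €50.00, so the flat €50.00 minimum applies from here.
From month 215 a fixed €50.00 at rate r clears €1,959.83 in 72 more payments. Total: 214 + 72 = 286 months.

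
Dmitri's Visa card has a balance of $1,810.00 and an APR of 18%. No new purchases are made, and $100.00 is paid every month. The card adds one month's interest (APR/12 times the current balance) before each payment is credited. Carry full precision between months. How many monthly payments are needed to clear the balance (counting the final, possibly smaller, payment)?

Monthly rate r = 18%/12 = 1.5% = 0.015.
Recurrence: B ← B·(1+r) − $100.00.
Month 1: interest $27.15; balance after payment $1,737.15.
Month 2: interest $26.06; balance after payment $1,663.21.
Closed form: n = −ln(1 − rB₀/P)/ln(1+r) = −ln(0.7285)/ln(1.015) ≈ 21.276, so the balance reaches zero during payment 22.

22 months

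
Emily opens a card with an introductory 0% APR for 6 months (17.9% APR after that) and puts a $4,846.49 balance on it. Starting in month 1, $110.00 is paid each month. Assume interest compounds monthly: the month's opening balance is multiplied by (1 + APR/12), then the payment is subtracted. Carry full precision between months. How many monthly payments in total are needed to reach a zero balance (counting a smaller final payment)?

Promo months 1–6 at r₀ = 0%/12 = 0; months 7+ at r₁ = 17.9%/12 = 0.0149167.
After month 6 (no interest yet): B = $4,846.49 − 6·$110.00 = $4,186.49.
Then at r₁ with $110.00/mo: n₂ = −ln(1 − r₁·B/P)/ln(1+r₁) ≈ 56.64 → 57 more payments.

63 payments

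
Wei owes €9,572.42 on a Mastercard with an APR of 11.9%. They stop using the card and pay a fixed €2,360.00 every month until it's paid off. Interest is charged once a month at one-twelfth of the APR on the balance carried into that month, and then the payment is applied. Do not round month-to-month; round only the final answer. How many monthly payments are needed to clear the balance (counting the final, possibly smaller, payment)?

Monthly rate r = 11.9%/12 = 0.991667% = 0.00991667.
Recurrence: B ← B·(1+r) − €2,360.00.
Month 1: interest €94.93; balance after payment €7,307.35.
Month 2: interest €72.46; balance after payment €5,019.81.
Month 3: interest €49.78; balance after payment €2,709.59.
Month 4: interest €26.87; balance after payment €376.46.
Month 5: interest €3.73; balance after payment €0.00.

5 months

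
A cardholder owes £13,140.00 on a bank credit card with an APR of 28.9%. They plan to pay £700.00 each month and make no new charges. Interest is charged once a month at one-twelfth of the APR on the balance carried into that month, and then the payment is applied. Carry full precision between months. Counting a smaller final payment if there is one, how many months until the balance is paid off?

26 months

Monthly rate r = 28.9%/12 = 2.40833% = 0.0240833.
Recurrence: B ← B·(1+r) − £700.00.
Month 1: interest £316.45; balance after payment £12,756.45.
Month 2: interest £307.22; balance after payment £12,363.67.
Closed form: n = −ln(1 − rB₀/P)/ln(1+r) = −ln(0.54792)/ln(1.02408) ≈ 25.281, so the balance reaches zero during payment 26.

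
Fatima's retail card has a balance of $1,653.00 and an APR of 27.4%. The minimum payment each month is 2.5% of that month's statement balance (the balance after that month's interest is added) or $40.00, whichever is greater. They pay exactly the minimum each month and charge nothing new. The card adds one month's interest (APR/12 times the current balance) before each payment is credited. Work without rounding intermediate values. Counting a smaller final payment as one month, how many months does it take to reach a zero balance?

120 months

Monthly rate r = 27.4%/12 = 2.28333% = 0.0228333.
While 2.5% of the post-interest balance exceeds $40.00, each month B ← (B·(1+r))·(1 − 0.025), i.e. B shrinks by the factor (1+r)·0.975 = 0.99726.
This holds for months 1–21. Entering month 22 the balance is $1,560.53; 2.5% of the post-interest balance is now below $40.00, so the flat $40.00 minimum applies from here.
From month 22 a fixed $40.00 at rate r clears $1,560.53 in 99 more payments. Total: 21 + 99 = 120 months.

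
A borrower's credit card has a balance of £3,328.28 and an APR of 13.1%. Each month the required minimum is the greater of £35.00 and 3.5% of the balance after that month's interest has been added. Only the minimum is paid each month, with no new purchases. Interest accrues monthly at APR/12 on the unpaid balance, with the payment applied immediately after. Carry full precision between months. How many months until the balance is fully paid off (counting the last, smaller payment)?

83 months

Monthly rate r = 13.1%/12 = 1.09167% = 0.0109167.
While 3.5% of the post-interest balance exceeds £35.00, each month B ← (B·(1+r))·(1 − 0.035), i.e. B shrinks by the factor (1+r)·0.965 = 0.97553.
This holds for months 1–49. Entering month 50 the balance is £988.81; 3.5% of the post-interest balance is now below £35.00, so the flat £35.00 minimum applies from here.
From month 50 a fixed £35.00 at rate r clears £988.81 in 34 more payments. Total: 49 + 34 = 83 months.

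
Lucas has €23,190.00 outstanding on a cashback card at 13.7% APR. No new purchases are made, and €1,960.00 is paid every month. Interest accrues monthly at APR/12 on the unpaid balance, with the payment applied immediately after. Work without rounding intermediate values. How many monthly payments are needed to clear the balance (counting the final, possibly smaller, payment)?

13 payments

Monthly rate r = 13.7%/12 = 1.14167% = 0.0114167.
Recurrence: B ← B·(1+r) − €1,960.00.
Month 1: interest €264.75; balance after payment €21,494.75.
Month 2: interest €245.40; balance after payment €19,780.15.
Closed form: n = −ln(1 − rB₀/P)/ln(1+r) = −ln(0.86492)/ln(1.01142) ≈ 12.783, so the balance reaches zero during payment 13.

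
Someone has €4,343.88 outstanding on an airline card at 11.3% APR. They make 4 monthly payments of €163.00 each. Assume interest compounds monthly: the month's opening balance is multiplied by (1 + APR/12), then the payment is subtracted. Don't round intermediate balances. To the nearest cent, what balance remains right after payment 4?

Monthly rate r = 11.3%/12 = 0.941667% = 0.00941667.
Each month: B ← B·(1+r) − €163.00.
Month 1: interest €40.90; balance after payment €4,221.78.
Month 2: interest €39.76; balance after payment €4,098.54.
Month 3: interest €38.59; balance after payment €3,974.13.
Month 4: interest €37.42; balance after payment €3,848.56.

€3,848.56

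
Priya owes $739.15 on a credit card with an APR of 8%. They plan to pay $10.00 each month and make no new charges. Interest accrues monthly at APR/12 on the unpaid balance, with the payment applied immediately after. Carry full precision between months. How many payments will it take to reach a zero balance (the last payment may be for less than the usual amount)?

103 payments

Monthly rate r = 8%/12 = 0.666667% = 0.00666667.
Recurrence: B ← B·(1+r) − $10.00.
Month 1: interest $4.93; balance after payment $734.08.
Month 2: interest $4.89; balance after payment $728.97.
Closed form: n = −ln(1 − rB₀/P)/ln(1+r) = −ln(0.50723)/ln(1.00667) ≈ 102.157, so the balance reaches zero during payment 103.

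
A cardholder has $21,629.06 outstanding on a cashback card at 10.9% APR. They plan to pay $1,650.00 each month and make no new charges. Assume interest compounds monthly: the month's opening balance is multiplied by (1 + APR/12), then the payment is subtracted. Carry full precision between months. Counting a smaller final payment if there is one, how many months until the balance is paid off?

15 payments

Monthly rate r = 10.9%/12 = 0.908333% = 0.00908333.
Recurrence: B ← B·(1+r) − $1,650.00.
Month 1: interest $196.46; balance after payment $20,175.52.
Month 2: interest $183.26; balance after payment $18,708.78.
Closed form: n = −ln(1 − rB₀/P)/ln(1+r) = −ln(0.88093)/ln(1.00908) ≈ 14.020, so the balance reaches zero during payment 15.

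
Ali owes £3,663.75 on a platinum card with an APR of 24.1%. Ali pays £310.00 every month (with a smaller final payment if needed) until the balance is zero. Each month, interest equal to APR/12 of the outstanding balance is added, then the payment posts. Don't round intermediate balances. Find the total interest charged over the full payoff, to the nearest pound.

£561

Monthly rate r = 24.1%/12 = 2.00833% = 0.0200833.
Payoff takes n = ⌈−ln(1 − rB₀/P)/ln(1+r)⌉ = ⌈13.627⌉ = 14 payments; the last is £195.09.
Total paid = 13·£310.00 + £195.09 = £4,225.09.
Total interest = total paid − principal = £4,225.09 − £3,663.75 = £561.34.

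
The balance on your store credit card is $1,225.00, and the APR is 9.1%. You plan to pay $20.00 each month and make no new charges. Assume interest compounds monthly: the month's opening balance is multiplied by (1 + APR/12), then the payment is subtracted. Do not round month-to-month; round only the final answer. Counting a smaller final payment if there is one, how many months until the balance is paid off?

Monthly rate r = 9.1%/12 = 0.758333% = 0.00758333.
Recurrence: B ← B·(1+r) − $20.00.
Month 1: interest $9.29; balance after payment $1,214.29.
Month 2: interest $9.21; balance after payment $1,203.50.
Closed form: n = −ln(1 − rB₀/P)/ln(1+r) = −ln(0.53552)/ln(1.00758) ≈ 82.666, so the balance reaches zero during payment 83.

83 months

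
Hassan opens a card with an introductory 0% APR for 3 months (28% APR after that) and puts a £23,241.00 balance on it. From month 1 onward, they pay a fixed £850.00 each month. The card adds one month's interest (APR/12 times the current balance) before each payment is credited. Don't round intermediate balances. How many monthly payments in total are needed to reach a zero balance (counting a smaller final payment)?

Promo months 1–3 at r₀ = 0%/12 = 0; months 4+ at r₁ = 28%/12 = 0.0233333.
After month 3 (no interest yet): B = £23,241.00 − 3·£850.00 = £20,691.00.
Then at r₁ with £850.00/mo: n₂ = −ln(1 − r₁·B/P)/ln(1+r₁) ≈ 36.39 → 37 more payments.

40 payments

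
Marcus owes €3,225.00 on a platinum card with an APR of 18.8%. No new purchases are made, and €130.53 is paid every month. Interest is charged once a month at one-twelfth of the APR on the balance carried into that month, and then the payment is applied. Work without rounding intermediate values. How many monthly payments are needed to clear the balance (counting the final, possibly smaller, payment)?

32 payments

Monthly rate r = 18.8%/12 = 1.56667% = 0.0156667.
Recurrence: B ← B·(1+r) − €130.53.
Month 1: interest €50.52; balance after payment €3,144.99.
Month 2: interest €49.27; balance after payment €3,063.74.
Closed form: n = −ln(1 − rB₀/P)/ln(1+r) = −ln(0.61292)/ln(1.01567) ≈ 31.490, so the balance reaches zero during payment 32.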